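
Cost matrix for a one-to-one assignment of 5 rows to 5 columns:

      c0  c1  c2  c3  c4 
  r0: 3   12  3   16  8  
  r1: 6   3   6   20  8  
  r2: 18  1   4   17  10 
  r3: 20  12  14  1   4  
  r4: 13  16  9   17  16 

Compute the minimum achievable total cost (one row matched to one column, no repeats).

Minimum assignment cost: 22

optimal assignment: row0→col0 (cost 3), row1→col4 (cost 8), row2→col1 (cost 1), row3→col3 (cost 1), row4→col2 (cost 9)
total = 3 + 8 + 1 + 1 + 9 = 22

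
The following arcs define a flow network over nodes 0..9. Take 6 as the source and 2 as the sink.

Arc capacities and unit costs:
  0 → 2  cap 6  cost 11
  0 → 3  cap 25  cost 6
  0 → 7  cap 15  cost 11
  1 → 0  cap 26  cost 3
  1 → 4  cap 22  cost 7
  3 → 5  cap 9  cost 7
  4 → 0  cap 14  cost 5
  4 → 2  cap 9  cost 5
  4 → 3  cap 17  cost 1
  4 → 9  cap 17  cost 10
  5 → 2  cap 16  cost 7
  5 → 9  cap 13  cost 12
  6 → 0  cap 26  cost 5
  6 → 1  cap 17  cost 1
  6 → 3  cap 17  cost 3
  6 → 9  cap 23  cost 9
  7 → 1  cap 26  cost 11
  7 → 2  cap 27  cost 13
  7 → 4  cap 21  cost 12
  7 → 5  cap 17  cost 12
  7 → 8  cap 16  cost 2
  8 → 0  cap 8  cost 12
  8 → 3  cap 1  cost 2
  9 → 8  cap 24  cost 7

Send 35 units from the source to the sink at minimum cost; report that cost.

shortest-cost path #1: 6→1→4→2 push 9 @ unit cost 13 (adds 117)
shortest-cost path #2: 6→1→0→2 push 6 @ unit cost 15 (adds 90)
shortest-cost path #3: 6→3→5→2 push 9 @ unit cost 17 (adds 153)
shortest-cost path #4: 6→1→0→7→2 push 2 @ unit cost 28 (adds 56)
shortest-cost path #5: 6→0→7→2 push 9 @ unit cost 29 (adds 261)
total cost = 677

Minimum cost for 35 units: 677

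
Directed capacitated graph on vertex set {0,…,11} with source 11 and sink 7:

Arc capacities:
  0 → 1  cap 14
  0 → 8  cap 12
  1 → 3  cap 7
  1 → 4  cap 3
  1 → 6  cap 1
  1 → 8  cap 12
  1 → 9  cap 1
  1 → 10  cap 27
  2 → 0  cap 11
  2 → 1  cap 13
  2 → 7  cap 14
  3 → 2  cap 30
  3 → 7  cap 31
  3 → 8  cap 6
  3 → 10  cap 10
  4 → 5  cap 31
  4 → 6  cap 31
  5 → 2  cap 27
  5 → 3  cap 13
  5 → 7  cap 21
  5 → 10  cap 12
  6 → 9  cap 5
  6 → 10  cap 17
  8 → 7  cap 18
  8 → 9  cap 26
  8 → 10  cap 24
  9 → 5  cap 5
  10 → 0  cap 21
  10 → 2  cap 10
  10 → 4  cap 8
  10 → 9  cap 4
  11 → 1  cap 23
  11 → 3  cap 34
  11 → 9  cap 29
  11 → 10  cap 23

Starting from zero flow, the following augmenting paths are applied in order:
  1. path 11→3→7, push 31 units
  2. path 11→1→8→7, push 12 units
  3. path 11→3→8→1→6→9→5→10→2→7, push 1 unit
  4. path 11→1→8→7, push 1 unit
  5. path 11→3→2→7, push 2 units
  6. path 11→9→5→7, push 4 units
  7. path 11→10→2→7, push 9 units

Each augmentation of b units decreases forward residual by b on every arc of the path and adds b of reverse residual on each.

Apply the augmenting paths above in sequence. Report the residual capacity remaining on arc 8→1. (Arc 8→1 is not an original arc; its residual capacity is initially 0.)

after path 1 (11→3→7, push 31): res(8,1)=0
after path 2 (11→1→8→7, push 12): res(8,1)=12
after path 3 (11→3→8→1→6→9→5→10→2→7, push 1): res(8,1)=11
after path 4 (11→1→8→7, push 1): res(8,1)=12
after path 5 (11→3→2→7, push 2): res(8,1)=12
after path 6 (11→9→5→7, push 4): res(8,1)=12
after path 7 (11→10→2→7, push 9): res(8,1)=12

Residual capacity of (8,1): 12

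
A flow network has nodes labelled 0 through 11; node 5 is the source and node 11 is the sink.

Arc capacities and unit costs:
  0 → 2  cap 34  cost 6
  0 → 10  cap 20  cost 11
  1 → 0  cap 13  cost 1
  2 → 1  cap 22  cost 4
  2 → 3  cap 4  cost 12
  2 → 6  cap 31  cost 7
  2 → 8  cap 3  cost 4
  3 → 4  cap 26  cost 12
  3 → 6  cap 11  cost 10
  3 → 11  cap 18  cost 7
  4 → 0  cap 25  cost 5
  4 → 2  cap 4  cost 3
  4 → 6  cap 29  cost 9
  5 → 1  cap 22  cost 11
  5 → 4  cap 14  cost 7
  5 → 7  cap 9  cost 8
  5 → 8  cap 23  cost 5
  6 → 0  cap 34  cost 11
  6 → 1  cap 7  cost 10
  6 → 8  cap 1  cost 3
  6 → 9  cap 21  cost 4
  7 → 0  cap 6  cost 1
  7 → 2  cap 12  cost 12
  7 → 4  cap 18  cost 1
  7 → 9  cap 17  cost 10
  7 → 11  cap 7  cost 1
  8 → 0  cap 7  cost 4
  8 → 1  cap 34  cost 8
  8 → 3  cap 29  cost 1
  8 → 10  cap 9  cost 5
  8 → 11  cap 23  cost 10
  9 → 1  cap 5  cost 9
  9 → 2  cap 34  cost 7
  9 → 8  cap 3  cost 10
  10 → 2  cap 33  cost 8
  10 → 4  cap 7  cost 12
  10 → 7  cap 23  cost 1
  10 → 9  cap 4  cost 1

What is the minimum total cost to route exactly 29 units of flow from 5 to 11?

shortest-cost path #1: 5→7→11 push 7 @ unit cost 9 (adds 63)
shortest-cost path #2: 5→8→3→11 push 18 @ unit cost 13 (adds 234)
shortest-cost path #3: 5→8→11 push 4 @ unit cost 15 (adds 60)
total cost = 357

Minimum cost for 29 units: 357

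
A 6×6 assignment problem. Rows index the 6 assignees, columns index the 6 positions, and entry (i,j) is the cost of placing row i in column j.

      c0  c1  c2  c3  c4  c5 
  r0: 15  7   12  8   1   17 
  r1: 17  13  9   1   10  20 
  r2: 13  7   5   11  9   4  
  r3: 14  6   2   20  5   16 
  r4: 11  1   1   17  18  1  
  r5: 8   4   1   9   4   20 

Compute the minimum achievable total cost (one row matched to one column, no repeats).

optimal assignment: row0→col4 (cost 1), row1→col3 (cost 1), row2→col5 (cost 4), row3→col2 (cost 2), row4→col1 (cost 1), row5→col0 (cost 8)
total = 1 + 1 + 4 + 2 + 1 + 8 = 17

Minimum assignment cost: 17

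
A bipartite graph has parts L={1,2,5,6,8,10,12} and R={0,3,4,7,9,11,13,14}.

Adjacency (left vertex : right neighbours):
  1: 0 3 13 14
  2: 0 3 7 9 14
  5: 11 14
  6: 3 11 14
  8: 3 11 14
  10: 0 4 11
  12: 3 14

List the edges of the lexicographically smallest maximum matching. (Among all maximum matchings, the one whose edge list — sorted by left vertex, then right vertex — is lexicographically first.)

|M| = 6 (so the lex-smallest maximum matching has 6 edges)
process left vertices in ascending order; for each, take the smallest-labelled available neighbour that still permits 6 edges overall, or leave it unmatched if none does
lex-smallest matching: {1-0, 2-7, 5-11, 6-3, 8-14, 10-4}

Lex-smallest maximum matching: {(1,0), (2,7), (5,11), (6,3), (8,14), (10,4)}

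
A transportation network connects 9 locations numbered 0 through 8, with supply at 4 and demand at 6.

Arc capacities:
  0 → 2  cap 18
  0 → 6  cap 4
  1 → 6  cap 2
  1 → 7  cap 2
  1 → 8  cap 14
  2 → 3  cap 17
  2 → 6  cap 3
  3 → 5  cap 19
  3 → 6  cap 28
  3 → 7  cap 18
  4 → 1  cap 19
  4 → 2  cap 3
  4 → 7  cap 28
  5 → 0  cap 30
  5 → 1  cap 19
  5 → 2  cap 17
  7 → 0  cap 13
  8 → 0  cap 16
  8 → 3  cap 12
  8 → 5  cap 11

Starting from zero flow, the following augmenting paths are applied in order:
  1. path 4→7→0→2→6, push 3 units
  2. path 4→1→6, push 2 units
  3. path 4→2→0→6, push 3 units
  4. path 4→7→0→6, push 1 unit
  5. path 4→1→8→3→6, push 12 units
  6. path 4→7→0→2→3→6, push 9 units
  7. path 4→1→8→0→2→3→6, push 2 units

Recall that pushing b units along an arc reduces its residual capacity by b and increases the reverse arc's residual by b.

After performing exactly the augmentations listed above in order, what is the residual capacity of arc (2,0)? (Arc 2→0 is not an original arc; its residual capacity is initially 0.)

Residual capacity of (2,0): 11

after path 1 (4→7→0→2→6, push 3): res(2,0)=3
after path 2 (4→1→6, push 2): res(2,0)=3
after path 3 (4→2→0→6, push 3): res(2,0)=0
after path 4 (4→7→0→6, push 1): res(2,0)=0
after path 5 (4→1→8→3→6, push 12): res(2,0)=0
after path 6 (4→7→0→2→3→6, push 9): res(2,0)=9
after path 7 (4→1→8→0→2→3→6, push 2): res(2,0)=11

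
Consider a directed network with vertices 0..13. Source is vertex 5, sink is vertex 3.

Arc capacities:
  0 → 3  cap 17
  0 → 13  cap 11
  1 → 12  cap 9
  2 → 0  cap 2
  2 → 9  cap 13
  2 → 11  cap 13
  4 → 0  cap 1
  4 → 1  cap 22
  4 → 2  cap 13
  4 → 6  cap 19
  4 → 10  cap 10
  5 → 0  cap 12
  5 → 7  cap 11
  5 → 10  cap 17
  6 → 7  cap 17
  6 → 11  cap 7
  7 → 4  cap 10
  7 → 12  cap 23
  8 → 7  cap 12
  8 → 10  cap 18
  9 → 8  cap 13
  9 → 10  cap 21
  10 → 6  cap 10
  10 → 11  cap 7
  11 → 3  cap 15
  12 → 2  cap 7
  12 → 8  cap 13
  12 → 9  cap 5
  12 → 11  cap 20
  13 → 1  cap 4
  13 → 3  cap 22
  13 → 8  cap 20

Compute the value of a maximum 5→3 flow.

augment #1: 5→0→3 bottleneck 12, total now 12
augment #2: 5→10→11→3 bottleneck 7, total now 19
augment #3: 5→7→4→0→3 bottleneck 1, total now 20
augment #4: 5→7→12→11→3 bottleneck 8, total now 28
augment #5: 5→7→4→2→0→3 bottleneck 2, total now 30

Maximum flow value: 30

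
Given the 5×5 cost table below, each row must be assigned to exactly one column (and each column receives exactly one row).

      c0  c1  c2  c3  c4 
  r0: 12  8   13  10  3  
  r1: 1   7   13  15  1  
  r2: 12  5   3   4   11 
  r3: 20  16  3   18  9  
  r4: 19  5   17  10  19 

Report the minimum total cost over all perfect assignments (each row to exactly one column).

Minimum assignment cost: 16

optimal assignment: row0→col4 (cost 3), row1→col0 (cost 1), row2→col3 (cost 4), row3→col2 (cost 3), row4→col1 (cost 5)
total = 3 + 1 + 4 + 3 + 5 = 16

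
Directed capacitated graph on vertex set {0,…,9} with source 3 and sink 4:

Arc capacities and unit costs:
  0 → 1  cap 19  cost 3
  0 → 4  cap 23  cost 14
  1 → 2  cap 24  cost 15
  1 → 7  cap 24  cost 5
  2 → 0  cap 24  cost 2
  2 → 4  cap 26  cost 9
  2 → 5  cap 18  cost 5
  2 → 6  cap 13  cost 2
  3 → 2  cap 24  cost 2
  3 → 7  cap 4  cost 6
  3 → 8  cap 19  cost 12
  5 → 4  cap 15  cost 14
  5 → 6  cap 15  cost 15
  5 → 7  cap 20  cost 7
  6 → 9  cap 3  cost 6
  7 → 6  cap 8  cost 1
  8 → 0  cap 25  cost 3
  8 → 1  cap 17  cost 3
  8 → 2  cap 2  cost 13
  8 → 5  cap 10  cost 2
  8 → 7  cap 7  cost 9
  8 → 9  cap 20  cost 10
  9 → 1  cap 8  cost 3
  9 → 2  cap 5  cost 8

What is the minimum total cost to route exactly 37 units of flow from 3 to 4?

shortest-cost path #1: 3→2→4 push 24 @ unit cost 11 (adds 264)
shortest-cost path #2: 3→8→5→4 push 10 @ unit cost 28 (adds 280)
shortest-cost path #3: 3→8→0→4 push 3 @ unit cost 29 (adds 87)
total cost = 631

Minimum cost for 37 units: 631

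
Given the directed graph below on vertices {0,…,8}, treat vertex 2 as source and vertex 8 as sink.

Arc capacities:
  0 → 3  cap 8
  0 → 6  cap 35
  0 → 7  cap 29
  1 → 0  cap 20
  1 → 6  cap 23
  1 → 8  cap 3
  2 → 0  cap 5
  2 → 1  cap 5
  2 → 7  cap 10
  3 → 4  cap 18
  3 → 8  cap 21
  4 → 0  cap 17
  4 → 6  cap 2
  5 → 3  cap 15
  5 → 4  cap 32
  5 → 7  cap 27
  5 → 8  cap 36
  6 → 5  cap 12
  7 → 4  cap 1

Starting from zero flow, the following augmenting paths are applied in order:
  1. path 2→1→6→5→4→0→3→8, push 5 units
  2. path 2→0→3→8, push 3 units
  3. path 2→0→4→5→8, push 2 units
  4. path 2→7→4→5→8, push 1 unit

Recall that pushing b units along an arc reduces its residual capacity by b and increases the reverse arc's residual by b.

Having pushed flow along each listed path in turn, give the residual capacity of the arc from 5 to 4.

Residual capacity of (5,4): 30

after path 1 (2→1→6→5→4→0→3→8, push 5): res(5,4)=27
after path 2 (2→0→3→8, push 3): res(5,4)=27
after path 3 (2→0→4→5→8, push 2): res(5,4)=29
after path 4 (2→7→4→5→8, push 1): res(5,4)=30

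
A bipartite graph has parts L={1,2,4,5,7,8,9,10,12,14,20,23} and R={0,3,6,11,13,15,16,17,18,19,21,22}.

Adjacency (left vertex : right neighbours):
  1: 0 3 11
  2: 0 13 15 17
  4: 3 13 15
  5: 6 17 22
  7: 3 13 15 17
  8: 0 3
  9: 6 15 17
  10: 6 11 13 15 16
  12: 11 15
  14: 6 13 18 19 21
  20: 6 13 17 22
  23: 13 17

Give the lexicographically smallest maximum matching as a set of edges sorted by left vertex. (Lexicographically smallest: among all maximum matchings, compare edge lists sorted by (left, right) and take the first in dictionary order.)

Lex-smallest maximum matching: {(1,0), (2,13), (4,3), (5,6), (7,15), (9,17), (10,16), (12,11), (14,18), (20,22)}

|M| = 10 (so the lex-smallest maximum matching has 10 edges)
process left vertices in ascending order; for each, take the smallest-labelled available neighbour that still permits 10 edges overall, or leave it unmatched if none does
lex-smallest matching: {1-0, 2-13, 4-3, 5-6, 7-15, 9-17, 10-16, 12-11, 14-18, 20-22}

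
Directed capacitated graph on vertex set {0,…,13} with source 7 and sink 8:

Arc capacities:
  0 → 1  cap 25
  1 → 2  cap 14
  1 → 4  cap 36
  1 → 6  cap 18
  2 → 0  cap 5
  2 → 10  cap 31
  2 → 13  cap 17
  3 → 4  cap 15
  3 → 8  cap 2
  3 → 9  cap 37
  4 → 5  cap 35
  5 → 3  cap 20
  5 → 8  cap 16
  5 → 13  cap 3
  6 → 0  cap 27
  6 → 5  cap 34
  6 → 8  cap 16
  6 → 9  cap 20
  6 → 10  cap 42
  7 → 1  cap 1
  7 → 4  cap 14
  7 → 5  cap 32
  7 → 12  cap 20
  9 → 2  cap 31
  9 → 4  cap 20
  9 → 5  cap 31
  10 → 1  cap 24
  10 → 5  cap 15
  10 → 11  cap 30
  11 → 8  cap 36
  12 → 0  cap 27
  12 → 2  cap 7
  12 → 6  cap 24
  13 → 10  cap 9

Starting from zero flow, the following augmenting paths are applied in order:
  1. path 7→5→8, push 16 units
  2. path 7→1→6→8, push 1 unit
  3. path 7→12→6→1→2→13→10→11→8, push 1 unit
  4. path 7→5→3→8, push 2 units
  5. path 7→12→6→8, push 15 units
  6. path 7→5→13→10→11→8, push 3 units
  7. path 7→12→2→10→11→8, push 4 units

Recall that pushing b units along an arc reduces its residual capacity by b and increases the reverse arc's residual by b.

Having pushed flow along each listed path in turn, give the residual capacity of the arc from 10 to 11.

Residual capacity of (10,11): 22

after path 1 (7→5→8, push 16): res(10,11)=30
after path 2 (7→1→6→8, push 1): res(10,11)=30
after path 3 (7→12→6→1→2→13→10→11→8, push 1): res(10,11)=29
after path 4 (7→5→3→8, push 2): res(10,11)=29
after path 5 (7→12→6→8, push 15): res(10,11)=29
after path 6 (7→5→13→10→11→8, push 3): res(10,11)=26
after path 7 (7→12→2→10→11→8, push 4): res(10,11)=22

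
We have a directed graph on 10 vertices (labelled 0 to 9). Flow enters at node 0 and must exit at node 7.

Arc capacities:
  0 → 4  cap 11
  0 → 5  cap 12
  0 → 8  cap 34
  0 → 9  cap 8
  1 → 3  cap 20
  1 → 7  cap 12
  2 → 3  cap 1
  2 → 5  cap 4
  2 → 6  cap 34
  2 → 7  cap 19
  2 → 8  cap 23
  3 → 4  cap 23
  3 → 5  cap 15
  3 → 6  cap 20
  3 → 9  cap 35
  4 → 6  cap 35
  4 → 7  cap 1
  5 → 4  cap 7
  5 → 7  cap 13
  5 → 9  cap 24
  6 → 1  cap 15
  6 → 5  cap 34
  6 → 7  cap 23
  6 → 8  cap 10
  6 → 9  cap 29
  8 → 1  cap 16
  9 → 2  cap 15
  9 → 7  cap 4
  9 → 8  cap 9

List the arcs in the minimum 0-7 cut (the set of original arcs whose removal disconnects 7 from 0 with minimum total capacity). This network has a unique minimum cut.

Min-cut arcs: {(0,4), (0,5), (0,9), (8,1)} (total capacity 47)

augment #1: 0→4→7 push 1
augment #2: 0→5→7 push 12
augment #3: 0→9→7 push 4
augment #4: 0→4→6→7 push 10
augment #5: 0→8→1→7 push 12
augment #6: 0→9→2→7 push 4
augment #7: 0→8→1→3→5→7 push 1
augment #8: 0→8→1→3→6→7 push 3
max flow = 47; residual-reachable set from 0 gives S-side
cut edges (S→T): {(0,4), (0,5), (0,9), (8,1)} total cap 47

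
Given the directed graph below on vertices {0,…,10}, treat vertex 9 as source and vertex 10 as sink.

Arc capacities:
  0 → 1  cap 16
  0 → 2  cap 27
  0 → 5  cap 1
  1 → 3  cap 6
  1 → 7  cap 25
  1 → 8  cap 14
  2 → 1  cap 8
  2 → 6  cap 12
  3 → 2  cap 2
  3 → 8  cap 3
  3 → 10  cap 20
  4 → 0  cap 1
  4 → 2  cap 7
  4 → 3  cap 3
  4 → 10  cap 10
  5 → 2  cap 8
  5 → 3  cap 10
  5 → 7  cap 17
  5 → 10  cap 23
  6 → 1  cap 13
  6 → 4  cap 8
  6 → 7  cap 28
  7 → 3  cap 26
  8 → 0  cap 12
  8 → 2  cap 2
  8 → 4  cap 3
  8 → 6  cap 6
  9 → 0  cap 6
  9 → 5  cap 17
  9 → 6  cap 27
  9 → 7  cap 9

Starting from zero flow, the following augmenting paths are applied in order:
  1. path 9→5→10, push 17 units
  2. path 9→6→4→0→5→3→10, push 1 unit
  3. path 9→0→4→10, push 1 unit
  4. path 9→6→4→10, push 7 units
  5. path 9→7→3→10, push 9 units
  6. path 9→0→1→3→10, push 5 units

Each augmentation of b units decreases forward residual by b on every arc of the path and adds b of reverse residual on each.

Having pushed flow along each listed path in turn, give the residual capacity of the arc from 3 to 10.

after path 1 (9→5→10, push 17): res(3,10)=20
after path 2 (9→6→4→0→5→3→10, push 1): res(3,10)=19
after path 3 (9→0→4→10, push 1): res(3,10)=19
after path 4 (9→6→4→10, push 7): res(3,10)=19
after path 5 (9→7→3→10, push 9): res(3,10)=10
after path 6 (9→0→1→3→10, push 5): res(3,10)=5

Residual capacity of (3,10): 5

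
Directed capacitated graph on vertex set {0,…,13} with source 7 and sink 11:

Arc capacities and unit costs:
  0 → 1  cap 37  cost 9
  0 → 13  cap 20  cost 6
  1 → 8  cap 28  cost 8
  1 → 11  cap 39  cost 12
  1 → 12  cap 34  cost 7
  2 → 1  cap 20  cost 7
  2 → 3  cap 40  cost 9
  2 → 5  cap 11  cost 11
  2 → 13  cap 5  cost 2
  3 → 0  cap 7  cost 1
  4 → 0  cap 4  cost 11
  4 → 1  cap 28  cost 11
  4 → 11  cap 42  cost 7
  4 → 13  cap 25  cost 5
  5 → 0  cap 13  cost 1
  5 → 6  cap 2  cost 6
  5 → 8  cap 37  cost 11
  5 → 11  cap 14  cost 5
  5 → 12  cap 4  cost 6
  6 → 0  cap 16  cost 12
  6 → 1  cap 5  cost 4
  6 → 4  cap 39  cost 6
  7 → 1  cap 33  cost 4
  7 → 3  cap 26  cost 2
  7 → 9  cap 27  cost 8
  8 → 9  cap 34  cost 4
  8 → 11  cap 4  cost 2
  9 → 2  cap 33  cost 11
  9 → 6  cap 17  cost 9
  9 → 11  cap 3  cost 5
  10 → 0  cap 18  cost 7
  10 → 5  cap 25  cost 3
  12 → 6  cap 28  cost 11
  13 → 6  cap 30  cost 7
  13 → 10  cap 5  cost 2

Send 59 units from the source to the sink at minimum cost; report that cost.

Minimum cost for 59 units: 1182

shortest-cost path #1: 7→9→11 push 3 @ unit cost 13 (adds 39)
shortest-cost path #2: 7→1→8→11 push 4 @ unit cost 14 (adds 56)
shortest-cost path #3: 7→1→11 push 29 @ unit cost 16 (adds 464)
shortest-cost path #4: 7→3→0→13→10→5→11 push 5 @ unit cost 19 (adds 95)
shortest-cost path #5: 7→3→0→1→11 push 2 @ unit cost 24 (adds 48)
shortest-cost path #6: 7→9→6→4→11 push 16 @ unit cost 30 (adds 480)
total cost = 1182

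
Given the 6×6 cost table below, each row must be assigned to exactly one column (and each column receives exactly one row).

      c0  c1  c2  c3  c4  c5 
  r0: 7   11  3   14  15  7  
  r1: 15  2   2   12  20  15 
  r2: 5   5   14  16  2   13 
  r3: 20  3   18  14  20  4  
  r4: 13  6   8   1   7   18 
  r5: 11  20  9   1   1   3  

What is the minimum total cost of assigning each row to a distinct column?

optimal assignment: row0→col2 (cost 3), row1→col1 (cost 2), row2→col0 (cost 5), row3→col5 (cost 4), row4→col3 (cost 1), row5→col4 (cost 1)
total = 3 + 2 + 5 + 4 + 1 + 1 = 16

Minimum assignment cost: 16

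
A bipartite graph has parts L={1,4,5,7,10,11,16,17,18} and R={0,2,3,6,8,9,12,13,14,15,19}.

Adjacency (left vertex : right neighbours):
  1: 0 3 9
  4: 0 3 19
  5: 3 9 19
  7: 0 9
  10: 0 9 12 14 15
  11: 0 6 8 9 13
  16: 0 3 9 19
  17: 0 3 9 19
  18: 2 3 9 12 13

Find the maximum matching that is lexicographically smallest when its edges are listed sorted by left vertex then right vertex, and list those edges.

Lex-smallest maximum matching: {(1,0), (4,3), (5,9), (10,12), (11,6), (16,19), (18,2)}

|M| = 7 (so the lex-smallest maximum matching has 7 edges)
process left vertices in ascending order; for each, take the smallest-labelled available neighbour that still permits 7 edges overall, or leave it unmatched if none does
lex-smallest matching: {1-0, 4-3, 5-9, 10-12, 11-6, 16-19, 18-2}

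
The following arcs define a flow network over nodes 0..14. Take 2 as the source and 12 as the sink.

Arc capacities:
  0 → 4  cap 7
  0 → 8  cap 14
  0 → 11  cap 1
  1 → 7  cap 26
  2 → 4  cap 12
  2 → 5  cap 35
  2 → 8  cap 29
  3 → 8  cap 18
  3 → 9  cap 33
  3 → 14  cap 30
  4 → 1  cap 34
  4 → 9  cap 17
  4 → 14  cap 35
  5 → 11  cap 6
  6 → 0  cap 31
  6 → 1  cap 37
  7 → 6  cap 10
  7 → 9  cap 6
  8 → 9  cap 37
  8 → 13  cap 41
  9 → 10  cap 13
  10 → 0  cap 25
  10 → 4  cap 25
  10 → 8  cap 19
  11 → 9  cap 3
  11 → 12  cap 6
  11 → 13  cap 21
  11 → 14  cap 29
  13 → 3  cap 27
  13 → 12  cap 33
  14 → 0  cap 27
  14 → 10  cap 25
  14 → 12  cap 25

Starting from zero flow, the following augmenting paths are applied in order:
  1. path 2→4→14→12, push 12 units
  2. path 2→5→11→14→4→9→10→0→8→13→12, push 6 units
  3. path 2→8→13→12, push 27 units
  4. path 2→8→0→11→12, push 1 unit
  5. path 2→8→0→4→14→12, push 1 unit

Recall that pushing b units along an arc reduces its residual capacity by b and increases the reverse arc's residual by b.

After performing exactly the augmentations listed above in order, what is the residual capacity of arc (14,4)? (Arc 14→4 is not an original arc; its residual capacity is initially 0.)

Residual capacity of (14,4): 7

after path 1 (2→4→14→12, push 12): res(14,4)=12
after path 2 (2→5→11→14→4→9→10→0→8→13→12, push 6): res(14,4)=6
after path 3 (2→8→13→12, push 27): res(14,4)=6
after path 4 (2→8→0→11→12, push 1): res(14,4)=6
after path 5 (2→8→0→4→14→12, push 1): res(14,4)=7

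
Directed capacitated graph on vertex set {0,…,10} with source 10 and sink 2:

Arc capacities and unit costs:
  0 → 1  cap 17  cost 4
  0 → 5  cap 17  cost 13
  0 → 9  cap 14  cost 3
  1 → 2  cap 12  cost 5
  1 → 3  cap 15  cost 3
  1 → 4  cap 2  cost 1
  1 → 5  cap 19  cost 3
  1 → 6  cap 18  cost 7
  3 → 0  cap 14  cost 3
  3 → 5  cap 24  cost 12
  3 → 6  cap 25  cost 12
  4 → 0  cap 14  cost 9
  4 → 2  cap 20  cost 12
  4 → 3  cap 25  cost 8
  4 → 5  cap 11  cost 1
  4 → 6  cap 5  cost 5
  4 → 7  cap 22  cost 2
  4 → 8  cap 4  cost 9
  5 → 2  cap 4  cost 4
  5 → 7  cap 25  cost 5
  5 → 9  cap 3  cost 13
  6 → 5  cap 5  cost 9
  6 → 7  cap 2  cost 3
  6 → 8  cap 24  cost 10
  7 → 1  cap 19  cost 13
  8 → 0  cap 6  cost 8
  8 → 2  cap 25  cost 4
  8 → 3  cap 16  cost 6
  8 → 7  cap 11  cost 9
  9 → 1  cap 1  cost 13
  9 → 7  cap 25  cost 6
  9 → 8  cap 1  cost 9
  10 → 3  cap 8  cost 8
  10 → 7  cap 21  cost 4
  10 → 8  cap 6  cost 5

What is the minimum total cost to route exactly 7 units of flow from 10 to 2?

shortest-cost path #1: 10→8→2 push 6 @ unit cost 9 (adds 54)
shortest-cost path #2: 10→3→0→1→2 push 1 @ unit cost 20 (adds 20)
total cost = 74

Minimum cost for 7 units: 74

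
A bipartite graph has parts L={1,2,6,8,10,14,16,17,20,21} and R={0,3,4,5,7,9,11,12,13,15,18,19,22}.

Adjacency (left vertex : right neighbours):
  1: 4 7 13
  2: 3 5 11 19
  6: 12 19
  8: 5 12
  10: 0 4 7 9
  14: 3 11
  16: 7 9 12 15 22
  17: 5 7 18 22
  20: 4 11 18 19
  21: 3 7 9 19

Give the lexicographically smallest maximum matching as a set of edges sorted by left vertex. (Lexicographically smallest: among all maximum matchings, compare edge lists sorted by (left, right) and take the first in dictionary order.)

Lex-smallest maximum matching: {(1,4), (2,3), (6,12), (8,5), (10,0), (14,11), (16,7), (17,18), (20,19), (21,9)}

|M| = 10 (so the lex-smallest maximum matching has 10 edges)
process left vertices in ascending order; for each, take the smallest-labelled available neighbour that still permits 10 edges overall, or leave it unmatched if none does
lex-smallest matching: {1-4, 2-3, 6-12, 8-5, 10-0, 14-11, 16-7, 17-18, 20-19, 21-9}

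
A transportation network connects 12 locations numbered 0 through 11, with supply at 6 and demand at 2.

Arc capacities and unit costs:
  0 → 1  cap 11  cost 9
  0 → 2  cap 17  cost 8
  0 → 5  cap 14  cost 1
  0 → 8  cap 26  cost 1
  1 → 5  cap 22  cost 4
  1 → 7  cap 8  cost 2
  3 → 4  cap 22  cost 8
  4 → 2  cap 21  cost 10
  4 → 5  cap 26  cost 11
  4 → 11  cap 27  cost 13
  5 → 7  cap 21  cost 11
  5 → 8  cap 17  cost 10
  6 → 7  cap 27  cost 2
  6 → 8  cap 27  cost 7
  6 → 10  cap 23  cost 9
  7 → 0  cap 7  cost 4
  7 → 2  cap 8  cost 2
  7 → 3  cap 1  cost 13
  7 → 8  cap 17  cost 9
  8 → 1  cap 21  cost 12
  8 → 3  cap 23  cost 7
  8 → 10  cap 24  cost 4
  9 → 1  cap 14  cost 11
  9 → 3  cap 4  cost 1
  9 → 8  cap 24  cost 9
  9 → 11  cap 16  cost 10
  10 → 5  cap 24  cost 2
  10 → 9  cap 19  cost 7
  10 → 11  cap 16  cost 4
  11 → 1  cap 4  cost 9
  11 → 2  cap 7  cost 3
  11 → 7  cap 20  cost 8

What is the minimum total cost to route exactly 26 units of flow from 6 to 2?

shortest-cost path #1: 6→7→2 push 8 @ unit cost 4 (adds 32)
shortest-cost path #2: 6→7→0→2 push 7 @ unit cost 14 (adds 98)
shortest-cost path #3: 6→10→11→2 push 7 @ unit cost 16 (adds 112)
shortest-cost path #4: 6→8→3→4→2 push 4 @ unit cost 32 (adds 128)
total cost = 370

Minimum cost for 26 units: 370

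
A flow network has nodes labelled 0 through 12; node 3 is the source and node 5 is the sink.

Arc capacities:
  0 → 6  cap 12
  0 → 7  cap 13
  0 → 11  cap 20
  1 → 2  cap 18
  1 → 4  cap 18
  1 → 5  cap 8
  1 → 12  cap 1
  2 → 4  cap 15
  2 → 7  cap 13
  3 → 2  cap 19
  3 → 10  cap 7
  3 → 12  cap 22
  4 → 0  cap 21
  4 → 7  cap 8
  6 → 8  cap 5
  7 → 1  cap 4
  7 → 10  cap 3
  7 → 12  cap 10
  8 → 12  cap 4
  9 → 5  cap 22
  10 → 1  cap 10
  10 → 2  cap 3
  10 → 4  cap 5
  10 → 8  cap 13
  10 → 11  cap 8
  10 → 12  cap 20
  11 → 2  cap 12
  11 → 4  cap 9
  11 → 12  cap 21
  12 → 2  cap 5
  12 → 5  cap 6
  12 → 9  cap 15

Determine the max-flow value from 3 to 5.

augment #1: 3→12→5 bottleneck 6, total now 6
augment #2: 3→10→1→5 bottleneck 7, total now 13
augment #3: 3→12→9→5 bottleneck 15, total now 28
augment #4: 3→2→7→1→5 bottleneck 1, total now 29

Maximum flow value: 29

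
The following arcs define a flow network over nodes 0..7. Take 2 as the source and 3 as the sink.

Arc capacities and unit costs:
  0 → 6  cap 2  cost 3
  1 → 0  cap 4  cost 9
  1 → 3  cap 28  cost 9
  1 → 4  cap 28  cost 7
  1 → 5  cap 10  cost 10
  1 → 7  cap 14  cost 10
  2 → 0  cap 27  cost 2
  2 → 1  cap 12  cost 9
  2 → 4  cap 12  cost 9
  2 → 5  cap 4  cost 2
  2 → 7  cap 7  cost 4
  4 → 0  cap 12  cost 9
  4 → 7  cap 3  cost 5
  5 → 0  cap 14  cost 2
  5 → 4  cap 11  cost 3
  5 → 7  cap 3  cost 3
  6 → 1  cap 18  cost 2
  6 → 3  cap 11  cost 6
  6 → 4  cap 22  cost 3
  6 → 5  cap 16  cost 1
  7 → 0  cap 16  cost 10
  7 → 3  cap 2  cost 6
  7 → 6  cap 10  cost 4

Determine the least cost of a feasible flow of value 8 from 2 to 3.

shortest-cost path #1: 2→7→3 push 2 @ unit cost 10 (adds 20)
shortest-cost path #2: 2→0→6→3 push 2 @ unit cost 11 (adds 22)
shortest-cost path #3: 2→7→6→3 push 4 @ unit cost 14 (adds 56)
total cost = 98

Minimum cost for 8 units: 98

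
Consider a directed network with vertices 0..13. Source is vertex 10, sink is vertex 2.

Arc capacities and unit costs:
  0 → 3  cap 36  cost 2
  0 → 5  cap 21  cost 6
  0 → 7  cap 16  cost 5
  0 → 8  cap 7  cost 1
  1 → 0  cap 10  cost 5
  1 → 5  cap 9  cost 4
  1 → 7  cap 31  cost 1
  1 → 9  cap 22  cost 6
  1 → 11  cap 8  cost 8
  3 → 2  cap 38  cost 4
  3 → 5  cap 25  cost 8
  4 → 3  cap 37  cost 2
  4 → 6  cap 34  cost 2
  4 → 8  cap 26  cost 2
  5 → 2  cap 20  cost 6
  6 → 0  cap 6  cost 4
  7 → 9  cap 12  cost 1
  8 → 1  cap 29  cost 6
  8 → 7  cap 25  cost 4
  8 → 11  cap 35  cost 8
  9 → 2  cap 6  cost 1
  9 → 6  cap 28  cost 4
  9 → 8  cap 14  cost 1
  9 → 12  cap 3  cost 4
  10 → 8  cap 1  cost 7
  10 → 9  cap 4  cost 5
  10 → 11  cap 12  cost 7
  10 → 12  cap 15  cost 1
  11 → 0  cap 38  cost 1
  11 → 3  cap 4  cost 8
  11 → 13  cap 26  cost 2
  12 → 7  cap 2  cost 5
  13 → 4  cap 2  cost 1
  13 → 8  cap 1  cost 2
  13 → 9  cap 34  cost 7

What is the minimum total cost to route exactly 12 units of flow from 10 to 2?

shortest-cost path #1: 10→9→2 push 4 @ unit cost 6 (adds 24)
shortest-cost path #2: 10→12→7→9→2 push 2 @ unit cost 8 (adds 16)
shortest-cost path #3: 10→11→0→3→2 push 6 @ unit cost 14 (adds 84)
total cost = 124

Minimum cost for 12 units: 124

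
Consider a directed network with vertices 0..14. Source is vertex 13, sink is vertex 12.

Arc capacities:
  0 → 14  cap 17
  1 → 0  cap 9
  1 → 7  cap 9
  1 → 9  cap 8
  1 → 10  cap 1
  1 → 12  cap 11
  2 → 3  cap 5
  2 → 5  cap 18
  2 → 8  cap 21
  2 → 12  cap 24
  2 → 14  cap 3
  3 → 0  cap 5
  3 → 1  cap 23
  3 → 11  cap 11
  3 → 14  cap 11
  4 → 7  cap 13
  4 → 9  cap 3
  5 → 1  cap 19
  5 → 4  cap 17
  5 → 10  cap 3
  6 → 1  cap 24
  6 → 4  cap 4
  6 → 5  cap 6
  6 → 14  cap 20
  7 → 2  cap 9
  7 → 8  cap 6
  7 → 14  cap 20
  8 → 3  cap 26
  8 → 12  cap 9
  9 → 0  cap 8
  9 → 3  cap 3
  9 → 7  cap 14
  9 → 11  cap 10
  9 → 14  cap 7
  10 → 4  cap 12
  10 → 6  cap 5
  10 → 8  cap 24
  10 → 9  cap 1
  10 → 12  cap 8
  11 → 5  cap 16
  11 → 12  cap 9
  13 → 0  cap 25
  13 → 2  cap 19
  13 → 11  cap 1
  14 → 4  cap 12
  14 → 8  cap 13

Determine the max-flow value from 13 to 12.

augment #1: 13→2→12 bottleneck 19, total now 19
augment #2: 13→11→12 bottleneck 1, total now 20
augment #3: 13→0→14→8→12 bottleneck 9, total now 29
augment #4: 13→0→14→4→7→2→12 bottleneck 5, total now 34
augment #5: 13→0→14→4→9→11→12 bottleneck 3, total now 37

Maximum flow value: 37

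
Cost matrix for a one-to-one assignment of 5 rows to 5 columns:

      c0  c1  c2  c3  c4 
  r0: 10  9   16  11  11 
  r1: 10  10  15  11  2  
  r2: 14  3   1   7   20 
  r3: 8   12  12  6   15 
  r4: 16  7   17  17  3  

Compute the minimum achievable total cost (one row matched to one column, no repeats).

optimal assignment: row0→col0 (cost 10), row1→col4 (cost 2), row2→col2 (cost 1), row3→col3 (cost 6), row4→col1 (cost 7)
total = 10 + 2 + 1 + 6 + 7 = 26

Minimum assignment cost: 26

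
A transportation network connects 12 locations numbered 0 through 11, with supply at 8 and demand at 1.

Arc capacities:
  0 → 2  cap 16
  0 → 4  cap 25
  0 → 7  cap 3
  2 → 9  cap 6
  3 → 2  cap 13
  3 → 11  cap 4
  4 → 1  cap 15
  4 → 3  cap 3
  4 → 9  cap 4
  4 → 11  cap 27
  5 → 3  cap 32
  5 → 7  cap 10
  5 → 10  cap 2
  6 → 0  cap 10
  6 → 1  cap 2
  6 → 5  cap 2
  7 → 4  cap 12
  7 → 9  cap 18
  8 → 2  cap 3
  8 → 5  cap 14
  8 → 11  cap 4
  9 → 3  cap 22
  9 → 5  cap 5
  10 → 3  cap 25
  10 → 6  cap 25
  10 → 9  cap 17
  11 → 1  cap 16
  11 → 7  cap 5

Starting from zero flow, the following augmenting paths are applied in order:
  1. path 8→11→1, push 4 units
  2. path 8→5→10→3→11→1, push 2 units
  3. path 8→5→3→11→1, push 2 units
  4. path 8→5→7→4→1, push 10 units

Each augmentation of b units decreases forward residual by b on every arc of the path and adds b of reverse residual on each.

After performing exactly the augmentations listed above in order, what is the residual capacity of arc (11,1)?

after path 1 (8→11→1, push 4): res(11,1)=12
after path 2 (8→5→10→3→11→1, push 2): res(11,1)=10
after path 3 (8→5→3→11→1, push 2): res(11,1)=8
after path 4 (8→5→7→4→1, push 10): res(11,1)=8

Residual capacity of (11,1): 8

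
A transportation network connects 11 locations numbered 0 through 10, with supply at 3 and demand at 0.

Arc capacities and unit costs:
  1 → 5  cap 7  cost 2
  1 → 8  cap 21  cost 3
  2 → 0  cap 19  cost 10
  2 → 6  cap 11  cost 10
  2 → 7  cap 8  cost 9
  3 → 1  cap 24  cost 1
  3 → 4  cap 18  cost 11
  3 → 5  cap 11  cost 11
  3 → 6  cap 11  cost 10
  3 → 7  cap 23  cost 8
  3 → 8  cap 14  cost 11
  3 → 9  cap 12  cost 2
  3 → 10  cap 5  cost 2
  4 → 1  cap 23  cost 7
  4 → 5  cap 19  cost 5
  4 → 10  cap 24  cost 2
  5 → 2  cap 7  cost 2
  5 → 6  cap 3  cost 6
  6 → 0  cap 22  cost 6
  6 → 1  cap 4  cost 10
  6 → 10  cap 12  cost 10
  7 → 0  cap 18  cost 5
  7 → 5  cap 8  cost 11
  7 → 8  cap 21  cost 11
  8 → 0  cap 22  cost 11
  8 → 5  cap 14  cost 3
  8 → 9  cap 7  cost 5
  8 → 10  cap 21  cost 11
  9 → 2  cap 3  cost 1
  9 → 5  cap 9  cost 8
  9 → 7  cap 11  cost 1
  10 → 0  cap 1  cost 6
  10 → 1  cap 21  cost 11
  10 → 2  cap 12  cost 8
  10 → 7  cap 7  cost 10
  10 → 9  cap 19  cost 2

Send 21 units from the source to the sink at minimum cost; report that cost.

Minimum cost for 21 units: 215

shortest-cost path #1: 3→10→0 push 1 @ unit cost 8 (adds 8)
shortest-cost path #2: 3→9→7→0 push 11 @ unit cost 8 (adds 88)
shortest-cost path #3: 3→7→0 push 7 @ unit cost 13 (adds 91)
shortest-cost path #4: 3→9→2→0 push 1 @ unit cost 13 (adds 13)
shortest-cost path #5: 3→1→5→6→0 push 1 @ unit cost 15 (adds 15)
total cost = 215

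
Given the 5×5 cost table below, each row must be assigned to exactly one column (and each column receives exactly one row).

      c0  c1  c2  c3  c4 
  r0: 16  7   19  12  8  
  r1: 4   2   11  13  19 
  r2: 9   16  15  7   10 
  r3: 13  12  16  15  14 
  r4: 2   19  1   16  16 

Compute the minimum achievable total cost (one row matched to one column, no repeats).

optimal assignment: row0→col4 (cost 8), row1→col1 (cost 2), row2→col3 (cost 7), row3→col0 (cost 13), row4→col2 (cost 1)
total = 8 + 2 + 7 + 13 + 1 = 31

Minimum assignment cost: 31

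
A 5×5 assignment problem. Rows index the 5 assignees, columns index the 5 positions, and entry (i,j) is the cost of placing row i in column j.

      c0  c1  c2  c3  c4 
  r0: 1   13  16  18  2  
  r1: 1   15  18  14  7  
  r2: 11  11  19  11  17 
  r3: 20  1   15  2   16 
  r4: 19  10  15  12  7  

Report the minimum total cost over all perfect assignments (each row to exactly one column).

optimal assignment: row0→col4 (cost 2), row1→col0 (cost 1), row2→col3 (cost 11), row3→col1 (cost 1), row4→col2 (cost 15)
total = 2 + 1 + 11 + 1 + 15 = 30

Minimum assignment cost: 30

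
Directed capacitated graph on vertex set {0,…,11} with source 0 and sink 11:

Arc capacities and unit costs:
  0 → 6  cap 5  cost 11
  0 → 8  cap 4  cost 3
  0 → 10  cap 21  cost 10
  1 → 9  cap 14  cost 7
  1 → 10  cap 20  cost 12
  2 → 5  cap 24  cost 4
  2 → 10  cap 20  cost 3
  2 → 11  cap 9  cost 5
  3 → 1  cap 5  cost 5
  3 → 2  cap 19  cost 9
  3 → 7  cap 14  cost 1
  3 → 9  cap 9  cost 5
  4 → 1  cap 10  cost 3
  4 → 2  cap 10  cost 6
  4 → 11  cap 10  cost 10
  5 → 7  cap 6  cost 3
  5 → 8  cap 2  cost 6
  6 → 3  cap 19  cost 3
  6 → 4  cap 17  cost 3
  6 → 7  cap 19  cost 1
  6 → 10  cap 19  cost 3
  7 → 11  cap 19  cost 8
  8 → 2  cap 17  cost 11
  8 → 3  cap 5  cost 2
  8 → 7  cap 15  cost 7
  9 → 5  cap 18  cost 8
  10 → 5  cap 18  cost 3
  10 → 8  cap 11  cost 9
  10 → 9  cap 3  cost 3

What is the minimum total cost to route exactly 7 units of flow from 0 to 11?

shortest-cost path #1: 0→8→3→7→11 push 4 @ unit cost 14 (adds 56)
shortest-cost path #2: 0→6→7→11 push 3 @ unit cost 20 (adds 60)
total cost = 116

Minimum cost for 7 units: 116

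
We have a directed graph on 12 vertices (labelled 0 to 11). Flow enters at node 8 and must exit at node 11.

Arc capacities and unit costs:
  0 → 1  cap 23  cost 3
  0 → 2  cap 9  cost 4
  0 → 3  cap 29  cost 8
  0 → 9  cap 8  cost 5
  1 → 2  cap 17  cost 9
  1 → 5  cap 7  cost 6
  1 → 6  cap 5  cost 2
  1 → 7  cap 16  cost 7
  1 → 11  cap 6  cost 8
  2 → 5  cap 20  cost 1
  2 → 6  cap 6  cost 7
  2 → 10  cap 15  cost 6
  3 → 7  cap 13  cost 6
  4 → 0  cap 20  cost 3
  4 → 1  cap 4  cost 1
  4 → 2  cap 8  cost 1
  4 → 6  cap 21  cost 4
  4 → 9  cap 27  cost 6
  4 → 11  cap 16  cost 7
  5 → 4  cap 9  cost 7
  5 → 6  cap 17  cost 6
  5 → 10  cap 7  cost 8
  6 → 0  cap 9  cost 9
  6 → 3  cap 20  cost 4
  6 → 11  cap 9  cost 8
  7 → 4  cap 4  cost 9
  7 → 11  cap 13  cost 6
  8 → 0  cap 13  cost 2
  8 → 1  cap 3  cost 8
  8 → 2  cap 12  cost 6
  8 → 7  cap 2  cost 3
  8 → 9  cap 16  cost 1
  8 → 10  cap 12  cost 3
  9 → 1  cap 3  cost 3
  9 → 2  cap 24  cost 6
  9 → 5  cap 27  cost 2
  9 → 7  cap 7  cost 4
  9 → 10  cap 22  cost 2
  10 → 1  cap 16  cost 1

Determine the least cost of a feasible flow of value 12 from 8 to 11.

shortest-cost path #1: 8→7→11 push 2 @ unit cost 9 (adds 18)
shortest-cost path #2: 8→9→7→11 push 7 @ unit cost 11 (adds 77)
shortest-cost path #3: 8→9→1→11 push 3 @ unit cost 12 (adds 36)
total cost = 131

Minimum cost for 12 units: 131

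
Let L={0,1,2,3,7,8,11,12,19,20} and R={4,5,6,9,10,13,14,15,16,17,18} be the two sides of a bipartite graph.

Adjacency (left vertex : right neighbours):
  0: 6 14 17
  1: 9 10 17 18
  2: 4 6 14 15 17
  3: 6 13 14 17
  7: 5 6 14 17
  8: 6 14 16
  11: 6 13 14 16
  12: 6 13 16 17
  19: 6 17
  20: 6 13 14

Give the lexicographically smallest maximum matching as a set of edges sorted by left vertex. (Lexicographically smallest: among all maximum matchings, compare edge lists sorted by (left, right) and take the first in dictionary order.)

Lex-smallest maximum matching: {(0,6), (1,9), (2,4), (3,13), (7,5), (8,14), (11,16), (12,17)}

|M| = 8 (so the lex-smallest maximum matching has 8 edges)
process left vertices in ascending order; for each, take the smallest-labelled available neighbour that still permits 8 edges overall, or leave it unmatched if none does
lex-smallest matching: {0-6, 1-9, 2-4, 3-13, 7-5, 8-14, 11-16, 12-17}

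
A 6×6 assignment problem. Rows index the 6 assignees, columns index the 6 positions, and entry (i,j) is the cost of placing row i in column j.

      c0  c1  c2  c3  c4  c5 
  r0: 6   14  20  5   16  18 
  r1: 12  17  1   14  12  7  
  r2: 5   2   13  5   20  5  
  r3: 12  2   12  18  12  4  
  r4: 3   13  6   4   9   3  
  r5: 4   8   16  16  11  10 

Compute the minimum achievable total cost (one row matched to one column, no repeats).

optimal assignment: row0→col3 (cost 5), row1→col2 (cost 1), row2→col1 (cost 2), row3→col5 (cost 4), row4→col4 (cost 9), row5→col0 (cost 4)
total = 5 + 1 + 2 + 4 + 9 + 4 = 25

Minimum assignment cost: 25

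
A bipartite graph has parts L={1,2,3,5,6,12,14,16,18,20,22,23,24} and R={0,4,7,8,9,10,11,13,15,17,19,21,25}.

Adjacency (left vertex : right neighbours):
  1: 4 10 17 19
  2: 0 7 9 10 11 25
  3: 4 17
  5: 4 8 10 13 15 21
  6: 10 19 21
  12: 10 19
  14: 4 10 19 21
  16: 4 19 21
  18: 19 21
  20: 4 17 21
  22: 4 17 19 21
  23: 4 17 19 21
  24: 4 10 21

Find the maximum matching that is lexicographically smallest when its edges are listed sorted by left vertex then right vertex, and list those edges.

Lex-smallest maximum matching: {(1,4), (2,0), (3,17), (5,8), (6,10), (12,19), (14,21)}

|M| = 7 (so the lex-smallest maximum matching has 7 edges)
process left vertices in ascending order; for each, take the smallest-labelled available neighbour that still permits 7 edges overall, or leave it unmatched if none does
lex-smallest matching: {1-4, 2-0, 3-17, 5-8, 6-10, 12-19, 14-21}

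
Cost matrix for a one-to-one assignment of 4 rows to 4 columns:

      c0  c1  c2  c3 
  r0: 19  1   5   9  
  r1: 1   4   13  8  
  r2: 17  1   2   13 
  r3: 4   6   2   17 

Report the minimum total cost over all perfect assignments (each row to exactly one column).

optimal assignment: row0→col3 (cost 9), row1→col0 (cost 1), row2→col1 (cost 1), row3→col2 (cost 2)
total = 9 + 1 + 1 + 2 = 13

Minimum assignment cost: 13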